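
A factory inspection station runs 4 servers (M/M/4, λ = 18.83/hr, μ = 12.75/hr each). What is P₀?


a = λ/μ = 18.83/12.75 = 1.4769; ρ = a/c = 0.3692
Σ_{k=0}^{3} a^k/k! (terms k=0..3) = 1.00000 + 1.47686 + 1.09056 + 0.53687 = 4.10429
Tail: a^4/(4!(1−ρ)) = 4.75730/(24·0.6308) = 0.31425
P₀ = 1/(4.10429 + 0.31425) = 1/4.41854 = 0.226319

Final: 0.226319


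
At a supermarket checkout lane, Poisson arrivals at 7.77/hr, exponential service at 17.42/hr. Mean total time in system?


W = 1/(μ−λ) = 1/(17.42 − 7.77) = 1/9.65 = 0.1036 hr

Final: 0.1036 hr


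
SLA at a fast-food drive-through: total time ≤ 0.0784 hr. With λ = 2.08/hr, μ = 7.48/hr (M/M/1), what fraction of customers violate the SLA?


W ~ Exponential(μ−λ) for M/M/1.
μ − λ = 7.48 − 2.08 = 5.4000
P(W > t) = e^{−(μ−λ)t} = e^{−0.4234} = 0.654843

Final: 0.654843


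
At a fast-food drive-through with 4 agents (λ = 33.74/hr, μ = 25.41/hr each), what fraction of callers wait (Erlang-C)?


a = λ/μ = 1.3278; ρ = a/4 = 0.3320
P₀ = 0.263612 (from M/M/c formula)
C(c,a) = [a^c/(c!(1−ρ))]·P₀ = [3.10858/(24·0.6680)]·0.263612
= 0.19389·0.263612 = 0.051111

Final: 0.051111


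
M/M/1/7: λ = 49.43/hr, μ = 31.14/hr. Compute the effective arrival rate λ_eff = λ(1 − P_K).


ρ = 1.5873; P_K = (1−ρ)ρ^7/(1−ρ^8) = 0.379432
λ_eff = λ(1 − P_K) = 49.43·(1 − 0.379432) = 49.43·0.620568 = 30.6747 /hr

Final: 30.6747 /hr


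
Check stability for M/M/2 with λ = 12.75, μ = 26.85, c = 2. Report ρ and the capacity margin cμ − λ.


Total capacity cμ = 2·26.85 = 53.70/hr
ρ = λ/(cμ) = 12.75/53.70 = 0.2374
Stable ⇔ ρ < 1: YES
Spare capacity = cμ − λ = 53.70 − 12.75 = 40.95/hr

Final: ρ = 0.2374; stable; margin = 40.95/hr


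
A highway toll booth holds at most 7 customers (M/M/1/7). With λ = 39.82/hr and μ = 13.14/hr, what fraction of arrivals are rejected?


ρ = λ/μ = 39.82/13.14 = 3.0304
P_K = (1−ρ)ρ^K/(1−ρ^(K+1)) = (-2.0304·2347.152098)/(1 − 7112.906891)
= -4765.754793/-7111.906891 = 0.670109

Final: 0.670109


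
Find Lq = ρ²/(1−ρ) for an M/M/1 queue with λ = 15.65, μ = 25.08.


ρ = 15.65/25.08 = 0.6240
Lq = ρ²/(1−ρ) = 0.3894/0.3760 = 1.0356

Final: 1.0356


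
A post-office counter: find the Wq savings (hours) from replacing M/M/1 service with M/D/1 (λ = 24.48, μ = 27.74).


ρ = 24.48/27.74 = 0.8825
Wq(M/M/1) = ρ/(μ−λ) = 0.8825/3.26 = 0.27070 hr
Wq(M/D/1) = ρ/(2(μ−λ)) = 0.13535 hr
Savings = 0.27070 − 0.13535 = 0.13535 hr

Final: 0.13535 hr


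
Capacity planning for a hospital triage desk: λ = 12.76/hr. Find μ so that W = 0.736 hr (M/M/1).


W = 1/(μ−λ) ⇒ μ − λ = 1/W = 1/0.736 = 1.3587
μ = λ + 1/W = 12.76 + 1.3587 = 14.1187 per hr

Final: 14.1187 /hr


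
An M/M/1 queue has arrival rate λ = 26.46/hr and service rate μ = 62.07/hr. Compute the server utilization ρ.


ρ = λ/μ = 26.46/62.07 = 0.4263

Final: 0.4263


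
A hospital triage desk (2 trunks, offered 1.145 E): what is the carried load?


B(2,1.145) = 0.234069 (Erlang-B)
Carried load = a(1 − B) = 1.145·(1 − 0.234069) = 1.145·0.765931 = 0.8770 E

Final: 0.8770 Erlangs


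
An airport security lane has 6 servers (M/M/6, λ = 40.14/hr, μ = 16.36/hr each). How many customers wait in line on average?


a = λ/μ = 2.4535; ρ = a/6 = 0.4089
P₀ = 0.085553
Lq = P₀·a^c·ρ / (c!·(1−ρ)²) = 0.085553·218.15462·0.4089/(720·0.34937)
= 0.03034

Final: 0.03034


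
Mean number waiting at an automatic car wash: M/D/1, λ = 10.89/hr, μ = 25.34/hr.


ρ = 10.89/25.34 = 0.4298
M/D/1: Lq = ρ²/(2(1−ρ)) = 0.1847/(2·0.5702) = 0.16194

Final: 0.16194


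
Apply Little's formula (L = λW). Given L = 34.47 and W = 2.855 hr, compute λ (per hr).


λ = L/W = 34.47/2.855 = 12.0736 /hr

Final: 12.0736 /hr


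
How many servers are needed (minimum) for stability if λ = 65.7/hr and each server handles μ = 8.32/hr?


Stability requires cμ > λ ⇔ c > λ/μ.
λ/μ = 65.7/8.32 = 7.8966
Minimum integer c = ⌊7.8966⌋ + 1 = 8
Check: 8·8.32 = 66.56 > 65.7, while 7·8.32 = 58.24 ≤ 65.7

Final: 8 servers


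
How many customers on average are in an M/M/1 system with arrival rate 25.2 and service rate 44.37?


ρ = λ/μ = 25.2/44.37 = 0.5680
L = ρ/(1−ρ) = 0.5680/(1 − 0.5680) = 0.5680/0.4320 = 1.3146

Final: 1.3146


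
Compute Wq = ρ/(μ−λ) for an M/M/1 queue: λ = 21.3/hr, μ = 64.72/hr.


ρ = 21.3/64.72 = 0.3291
Wq = ρ/(μ−λ) = 0.3291/(64.72 − 21.3) = 0.3291/43.42 = 0.007580 hr

Final: 0.007580 hr


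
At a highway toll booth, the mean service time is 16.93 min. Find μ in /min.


μ = 1/(service time) in consistent units.
1 minute = 1 min, so μ = 1/16.93 = 0.05907 per minute

Final: 0.05907 /min


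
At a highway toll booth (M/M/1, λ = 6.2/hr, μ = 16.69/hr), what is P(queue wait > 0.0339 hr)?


ρ = 6.2/16.69 = 0.3715
P(Wq > t) = ρ·e^{−(μ−λ)t} = 0.3715·e^{−0.3556}
= 0.3715·0.700745 = 0.260313

Final: 0.260313


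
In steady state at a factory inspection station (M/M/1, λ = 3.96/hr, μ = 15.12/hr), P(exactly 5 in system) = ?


ρ = 3.96/15.12 = 0.2619
P_n = (1−ρ)·ρ^n = (1 − 0.2619)·0.2619^5 = 0.7381·0.001232 = 0.0009096

Final: 0.0009096


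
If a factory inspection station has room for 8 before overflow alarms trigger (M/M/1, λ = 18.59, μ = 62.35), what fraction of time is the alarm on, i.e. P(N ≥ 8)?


ρ = 18.59/62.35 = 0.2982
P(N ≥ n) = ρ^n = 0.2982^8 = 0.00006245

Final: 0.00006245


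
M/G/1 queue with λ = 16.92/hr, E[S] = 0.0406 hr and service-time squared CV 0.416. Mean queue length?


ρ = λ·E[S] = 16.92·0.0406 = 0.6870
Lq = ρ²(1+C_s²)/(2(1−ρ)) = 0.4719·(1+0.416)/(2·0.3130)
= 0.4719·1.4160/0.6261 = 1.06727

Final: 1.06727


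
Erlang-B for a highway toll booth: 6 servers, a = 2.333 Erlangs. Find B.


B(c,a) = (a^c/c!) / Σ_{k=0}^{c} a^k/k!
a^6/6! = 0.223953
Σ terms (k=0..6): 1.00000 + 2.33300 + 2.72144 + 2.11638 + 1.23438 + 0.57596 + 0.22395 = 10.205111
B = 0.223953/10.205111 = 0.021945

Final: 0.021945


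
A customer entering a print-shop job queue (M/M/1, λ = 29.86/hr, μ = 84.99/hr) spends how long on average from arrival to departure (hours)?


W = 1/(μ−λ) = 1/(84.99 − 29.86) = 1/55.13 = 0.01814 hr

Final: 0.01814 hr


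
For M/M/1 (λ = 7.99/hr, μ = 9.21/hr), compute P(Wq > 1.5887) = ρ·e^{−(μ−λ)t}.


ρ = 7.99/9.21 = 0.8675
P(Wq > t) = ρ·e^{−(μ−λ)t} = 0.8675·e^{−1.9382}
= 0.8675·0.143961 = 0.124891

Final: 0.124891


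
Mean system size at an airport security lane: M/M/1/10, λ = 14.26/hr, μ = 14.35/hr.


ρ = 14.26/14.35 = 0.9937
L = ρ[1 − (K+1)ρ^K + Kρ^(K+1)] / [(1−ρ)(1−ρ^(K+1))]
Numerator: 0.9937·(1 − 11·0.939023 + 10·0.933134) = 0.002070
Denominator: (0.006272)·(0.066866) = 0.0004194
L = 0.002070/0.0004194 = 4.9371

Final: 4.9371


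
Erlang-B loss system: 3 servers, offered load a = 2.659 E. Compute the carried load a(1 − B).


B(3,2.659) = 0.303396 (Erlang-B)
Carried load = a(1 − B) = 2.659·(1 − 0.303396) = 2.659·0.696604 = 1.8523 E

Final: 1.8523 Erlangs


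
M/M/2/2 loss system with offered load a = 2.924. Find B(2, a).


B(c,a) = (a^c/c!) / Σ_{k=0}^{c} a^k/k!
a^2/2! = 4.274888
Σ terms (k=0..2): 1.00000 + 2.92400 + 4.27489 = 8.198888
B = 4.274888/8.198888 = 0.521399

Final: 0.521399


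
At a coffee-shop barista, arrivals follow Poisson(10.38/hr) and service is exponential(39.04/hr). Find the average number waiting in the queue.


ρ = 10.38/39.04 = 0.2659
Lq = ρ²/(1−ρ) = 0.07069/0.7341 = 0.09630

Final: 0.09630


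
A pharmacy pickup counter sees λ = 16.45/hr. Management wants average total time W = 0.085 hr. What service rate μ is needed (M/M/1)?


W = 1/(μ−λ) ⇒ μ − λ = 1/W = 1/0.085 = 11.7647
μ = λ + 1/W = 16.45 + 11.7647 = 28.2147 per hr

Final: 28.2147 /hr


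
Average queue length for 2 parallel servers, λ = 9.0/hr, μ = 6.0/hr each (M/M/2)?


a = λ/μ = 1.5000; ρ = a/2 = 0.7500
P₀ = 0.142857
Lq = P₀·a^c·ρ / (c!·(1−ρ)²) = 0.142857·2.25000·0.7500/(2·0.06250)
= 1.92857

Final: 1.92857


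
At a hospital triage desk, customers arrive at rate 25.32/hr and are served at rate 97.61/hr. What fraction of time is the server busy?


ρ = λ/μ = 25.32/97.61 = 0.2594

Final: 0.2594


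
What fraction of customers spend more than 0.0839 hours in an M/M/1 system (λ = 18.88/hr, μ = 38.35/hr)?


W ~ Exponential(μ−λ) for M/M/1.
μ − λ = 38.35 − 18.88 = 19.4700
P(W > t) = e^{−(μ−λ)t} = e^{−1.6335} = 0.195239

Final: 0.195239


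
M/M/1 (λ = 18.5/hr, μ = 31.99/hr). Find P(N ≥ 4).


ρ = 18.5/31.99 = 0.5783
P(N ≥ n) = ρ^n = 0.5783^4 = 0.111848

Final: 0.111848


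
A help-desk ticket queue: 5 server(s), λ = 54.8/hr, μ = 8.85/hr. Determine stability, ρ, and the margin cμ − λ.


Total capacity cμ = 5·8.85 = 44.25/hr
ρ = λ/(cμ) = 54.8/44.25 = 1.2384
Stable ⇔ ρ < 1: NO
Spare capacity = cμ − λ = 44.25 − 54.8 = -10.55/hr

Final: ρ = 1.2384; unstable; margin = -10.55/hr


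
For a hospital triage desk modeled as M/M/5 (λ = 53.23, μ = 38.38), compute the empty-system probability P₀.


a = λ/μ = 53.23/38.38 = 1.3869; ρ = a/c = 0.2774
Σ_{k=0}^{4} a^k/k! (terms k=0..4) = 1.00000 + 1.38692 + 0.96177 + 0.44463 + 0.15417 = 3.94750
Tail: a^5/(5!(1−ρ)) = 5.13166/(120·0.7226) = 0.05918
P₀ = 1/(3.94750 + 0.05918) = 1/4.00668 = 0.249583

Final: 0.249583


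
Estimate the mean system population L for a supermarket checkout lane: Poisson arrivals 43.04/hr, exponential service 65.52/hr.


ρ = λ/μ = 43.04/65.52 = 0.6569
L = ρ/(1−ρ) = 0.6569/(1 − 0.6569) = 0.6569/0.3431 = 1.9146

Final: 1.9146


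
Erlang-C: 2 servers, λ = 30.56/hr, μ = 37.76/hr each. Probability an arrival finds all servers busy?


a = λ/μ = 0.8093; ρ = a/2 = 0.4047
P₀ = 0.423831 (from M/M/c formula)
C(c,a) = [a^c/(c!(1−ρ))]·P₀ = [0.65500/(2·0.5953)]·0.423831
= 0.55011·0.423831 = 0.233153

Final: 0.233153


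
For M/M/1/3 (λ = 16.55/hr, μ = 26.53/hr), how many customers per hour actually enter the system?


ρ = 0.6238; P_K = (1−ρ)ρ^3/(1−ρ^4) = 0.107620
λ_eff = λ(1 − P_K) = 16.55·(1 − 0.107620) = 16.55·0.892380 = 14.7689 /hr

Final: 14.7689 /hr


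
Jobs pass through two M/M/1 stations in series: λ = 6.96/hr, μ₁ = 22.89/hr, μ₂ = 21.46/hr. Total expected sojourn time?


Each node sees arrival rate λ = 6.96/hr (tandem ⇒ throughput preserved).
W₁ = 1/(μ₁−λ) = 1/(22.89−6.96) = 0.06277 hr
W₂ = 1/(μ₂−λ) = 1/(21.46−6.96) = 0.06897 hr
W_total = W₁ + W₂ = 0.06277 + 0.06897 = 0.13174 hr

Final: 0.13174 hr


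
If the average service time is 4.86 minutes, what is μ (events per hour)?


μ = 1/(service time) in consistent units.
1 hour = 60 min, so μ = 60/4.86 = 12.3457 per hour

Final: 12.3457 /hr


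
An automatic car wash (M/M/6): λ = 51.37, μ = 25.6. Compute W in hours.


a = 2.0066; ρ = 0.3344; P₀ = 0.134237
Lq = P₀·a^c·ρ/(c!(1−ρ)²) = 0.009190
Wq = Lq/λ = 0.009190/51.37 = 0.0001789 hr
W = Wq + 1/μ = 0.0001789 + 0.03906 = 0.03924 hr

Final: 0.03924 hr


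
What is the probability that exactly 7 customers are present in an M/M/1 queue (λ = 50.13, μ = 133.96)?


ρ = 50.13/133.96 = 0.3742
P_n = (1−ρ)·ρ^n = (1 − 0.3742)·0.3742^7 = 0.6258·0.001028 = 0.0006431

Final: 0.0006431


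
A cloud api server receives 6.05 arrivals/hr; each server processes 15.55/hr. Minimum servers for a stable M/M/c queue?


Stability requires cμ > λ ⇔ c > λ/μ.
λ/μ = 6.05/15.55 = 0.3891
Minimum integer c = ⌊0.3891⌋ + 1 = 1
Check: 1·15.55 = 15.55 > 6.05, while 0·15.55 = 0.00 ≤ 6.05

Final: 1 servers


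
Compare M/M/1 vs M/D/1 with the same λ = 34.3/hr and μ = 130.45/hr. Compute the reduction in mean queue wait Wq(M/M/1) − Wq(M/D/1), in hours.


ρ = 34.3/130.45 = 0.2629
Wq(M/M/1) = ρ/(μ−λ) = 0.2629/96.15 = 0.002735 hr
Wq(M/D/1) = ρ/(2(μ−λ)) = 0.001367 hr
Savings = 0.002735 − 0.001367 = 0.001367 hr

Final: 0.001367 hr


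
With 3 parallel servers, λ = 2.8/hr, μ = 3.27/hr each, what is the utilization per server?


ρ = λ/(cμ) = 2.8/(3·3.27) = 2.8/9.81 = 0.2854

Final: 0.2854


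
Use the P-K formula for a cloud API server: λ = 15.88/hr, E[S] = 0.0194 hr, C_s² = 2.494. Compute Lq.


ρ = λ·E[S] = 15.88·0.0194 = 0.3081
Lq = ρ²(1+C_s²)/(2(1−ρ)) = 0.09491·(1+2.494)/(2·0.6919)
= 0.09491·3.4940/1.3839 = 0.23963

Final: 0.23963


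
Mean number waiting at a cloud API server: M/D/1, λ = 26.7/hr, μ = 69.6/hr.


ρ = 26.7/69.6 = 0.3836
M/D/1: Lq = ρ²/(2(1−ρ)) = 0.1472/(2·0.6164) = 0.11938

Final: 0.11938


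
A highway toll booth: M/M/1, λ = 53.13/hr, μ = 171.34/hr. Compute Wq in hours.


ρ = 53.13/171.34 = 0.3101
Wq = ρ/(μ−λ) = 0.3101/(171.34 − 53.13) = 0.3101/118.21 = 0.002623 hr

Final: 0.002623 hr


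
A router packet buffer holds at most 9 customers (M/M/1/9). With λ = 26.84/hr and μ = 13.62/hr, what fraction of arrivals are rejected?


ρ = λ/μ = 26.84/13.62 = 1.9706
P_K = (1−ρ)ρ^K/(1−ρ^(K+1)) = (-0.9706·448.176040)/(1 − 883.189789)
= -435.013748/-882.189789 = 0.493107

Final: 0.493107


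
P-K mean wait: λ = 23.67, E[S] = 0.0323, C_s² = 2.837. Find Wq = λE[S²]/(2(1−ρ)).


ρ = λ·E[S] = 23.67·0.0323 = 0.7645
E[S²] = E[S]²(1+C_s²) = 0.0323²·(1+2.837) = 0.004003
Wq = λ·E[S²]/(2(1−ρ)) = 23.67·0.004003/(2·0.2355) = 0.20121 hr

Final: 0.20121 hr


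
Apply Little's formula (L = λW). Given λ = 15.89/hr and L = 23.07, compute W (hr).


W = L/λ = 23.07/15.89 = 1.4519 hr

Final: 1.4519 hr


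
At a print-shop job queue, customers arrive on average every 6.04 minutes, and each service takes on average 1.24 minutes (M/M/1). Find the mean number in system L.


λ = 60/6.04 = 9.9338 /hr
μ = 60/1.24 = 48.3871 /hr
ρ = λ/μ = 9.9338/48.3871 = 0.2053
L = ρ/(1−ρ) = 0.2053/0.7947 = 0.2583

Final: 0.2583


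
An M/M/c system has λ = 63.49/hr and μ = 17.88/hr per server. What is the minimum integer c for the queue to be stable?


Stability requires cμ > λ ⇔ c > λ/μ.
λ/μ = 63.49/17.88 = 3.5509
Minimum integer c = ⌊3.5509⌋ + 1 = 4
Check: 4·17.88 = 71.52 > 63.49, while 3·17.88 = 53.64 ≤ 63.49

Final: 4 servers


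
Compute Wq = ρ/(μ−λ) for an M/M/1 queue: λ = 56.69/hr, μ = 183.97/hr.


ρ = 56.69/183.97 = 0.3081
Wq = ρ/(μ−λ) = 0.3081/(183.97 − 56.69) = 0.3081/127.28 = 0.002421 hr

Final: 0.002421 hr


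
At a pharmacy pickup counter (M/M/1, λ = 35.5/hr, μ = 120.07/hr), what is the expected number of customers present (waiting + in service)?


ρ = λ/μ = 35.5/120.07 = 0.2957
L = ρ/(1−ρ) = 0.2957/(1 − 0.2957) = 0.2957/0.7043 = 0.4198

Final: 0.4198


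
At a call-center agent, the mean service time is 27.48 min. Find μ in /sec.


μ = 1/(service time) in consistent units.
1 second = 0.0166667 min, so μ = 0.0166667/27.48 = 0.0006065 per second

Final: 0.0006065 /sec


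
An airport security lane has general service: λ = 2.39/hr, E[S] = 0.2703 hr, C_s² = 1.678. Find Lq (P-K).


ρ = λ·E[S] = 2.39·0.2703 = 0.6460
Lq = ρ²(1+C_s²)/(2(1−ρ)) = 0.4173·(1+1.678)/(2·0.3540)
= 0.4173·2.6780/0.7080 = 1.57865

Final: 1.57865


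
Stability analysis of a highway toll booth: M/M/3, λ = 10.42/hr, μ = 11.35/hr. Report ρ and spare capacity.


Total capacity cμ = 3·11.35 = 34.05/hr
ρ = λ/(cμ) = 10.42/34.05 = 0.3060
Stable ⇔ ρ < 1: YES
Spare capacity = cμ − λ = 34.05 − 10.42 = 23.63/hr

Final: ρ = 0.3060; stable; margin = 23.63/hr


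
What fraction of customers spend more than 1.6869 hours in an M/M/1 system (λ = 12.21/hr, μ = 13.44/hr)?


W ~ Exponential(μ−λ) for M/M/1.
μ − λ = 13.44 − 12.21 = 1.2300
P(W > t) = e^{−(μ−λ)t} = e^{−2.0749} = 0.125571

Final: 0.125571


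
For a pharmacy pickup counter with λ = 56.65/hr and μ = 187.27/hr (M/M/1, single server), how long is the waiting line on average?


ρ = 56.65/187.27 = 0.3025
Lq = ρ²/(1−ρ) = 0.09151/0.6975 = 0.1312

Final: 0.1312


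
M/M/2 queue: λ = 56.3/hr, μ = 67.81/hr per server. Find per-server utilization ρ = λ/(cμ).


ρ = λ/(cμ) = 56.3/(2·67.81) = 56.3/135.62 = 0.4151

Final: 0.4151


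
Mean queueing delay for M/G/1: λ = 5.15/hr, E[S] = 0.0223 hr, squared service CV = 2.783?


ρ = λ·E[S] = 5.15·0.0223 = 0.1148
E[S²] = E[S]²(1+C_s²) = 0.0223²·(1+2.783) = 0.001881
Wq = λ·E[S²]/(2(1−ρ)) = 5.15·0.001881/(2·0.8852) = 0.005473 hr

Final: 0.005473 hr


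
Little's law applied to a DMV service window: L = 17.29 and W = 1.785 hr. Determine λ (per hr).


λ = L/W = 17.29/1.785 = 9.6863 /hr

Final: 9.6863 /hr


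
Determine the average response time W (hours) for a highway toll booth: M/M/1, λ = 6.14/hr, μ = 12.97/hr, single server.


W = 1/(μ−λ) = 1/(12.97 − 6.14) = 1/6.83 = 0.1464 hr

Final: 0.1464 hr


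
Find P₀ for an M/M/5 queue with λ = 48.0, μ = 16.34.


a = λ/μ = 48.0/16.34 = 2.9376; ρ = a/c = 0.5875
Σ_{k=0}^{4} a^k/k! (terms k=0..4) = 1.00000 + 2.93758 + 4.31468 + 4.22490 + 3.10274 = 15.57989
Tail: a^5/(5!(1−ρ)) = 218.74892/(120·0.4125) = 4.41933
P₀ = 1/(15.57989 + 4.41933) = 1/19.99923 = 0.050002

Final: 0.050002


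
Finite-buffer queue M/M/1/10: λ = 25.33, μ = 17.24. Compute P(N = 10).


ρ = λ/μ = 25.33/17.24 = 1.4693
P_K = (1−ρ)ρ^K/(1−ρ^(K+1)) = (-0.4693·46.879102)/(1 − 68.877474)
= -21.998372/-67.877474 = 0.324089

Final: 0.324089


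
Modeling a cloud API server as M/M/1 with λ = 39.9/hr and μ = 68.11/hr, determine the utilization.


ρ = λ/μ = 39.9/68.11 = 0.5858

Final: 0.5858


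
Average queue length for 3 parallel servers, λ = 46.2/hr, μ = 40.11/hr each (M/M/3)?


a = λ/μ = 1.1518; ρ = a/3 = 0.3839
P₀ = 0.309730
Lq = P₀·a^c·ρ / (c!·(1−ρ)²) = 0.309730·1.52816·0.3839/(6·0.37952)
= 0.07980

Final: 0.07980


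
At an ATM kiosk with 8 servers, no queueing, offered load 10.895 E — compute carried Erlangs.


B(8,10.895) = 0.378308 (Erlang-B)
Carried load = a(1 − B) = 10.895·(1 − 0.378308) = 10.895·0.621692 = 6.7733 E

Final: 6.7733 Erlangs


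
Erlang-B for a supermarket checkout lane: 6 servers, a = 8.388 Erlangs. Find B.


B(c,a) = (a^c/c!) / Σ_{k=0}^{c} a^k/k!
a^6/6! = 483.746721
Σ terms (k=0..6): 1.00000 + 8.38800 + 35.17927 + 98.36124 + 206.26353 + 346.02770 + 483.74672 = 1178.966465
B = 483.746721/1178.966465 = 0.410314

Final: 0.410314


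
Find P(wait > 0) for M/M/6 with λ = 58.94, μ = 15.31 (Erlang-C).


a = λ/μ = 3.8498; ρ = a/6 = 0.6416
P₀ = 0.019769 (from M/M/c formula)
C(c,a) = [a^c/(c!(1−ρ))]·P₀ = [3255.43962/(720·0.3584)]·0.019769
= 12.61664·0.019769 = 0.249413

Final: 0.249413


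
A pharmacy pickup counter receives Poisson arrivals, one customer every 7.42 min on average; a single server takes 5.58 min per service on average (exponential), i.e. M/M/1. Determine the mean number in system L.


λ = 60/7.42 = 8.0863 /hr
μ = 60/5.58 = 10.7527 /hr
ρ = λ/μ = 8.0863/10.7527 = 0.7520
L = ρ/(1−ρ) = 0.7520/0.2480 = 3.0326

Final: 3.0326


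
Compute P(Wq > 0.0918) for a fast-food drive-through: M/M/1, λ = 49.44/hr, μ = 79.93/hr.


ρ = 49.44/79.93 = 0.6185
P(Wq > t) = ρ·e^{−(μ−λ)t} = 0.6185·e^{−2.7990}
= 0.6185·0.060872 = 0.037652

Final: 0.037652


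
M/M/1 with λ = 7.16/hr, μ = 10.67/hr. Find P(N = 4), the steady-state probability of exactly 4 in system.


ρ = 7.16/10.67 = 0.6710
P_n = (1−ρ)·ρ^n = (1 − 0.6710)·0.6710^4 = 0.3290·0.202766 = 0.066702

Final: 0.066702


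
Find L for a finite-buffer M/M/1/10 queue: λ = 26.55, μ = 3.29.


ρ = 26.55/3.29 = 8.0699
L = ρ[1 − (K+1)ρ^K + Kρ^(K+1)] / [(1−ρ)(1−ρ^(K+1))]
Numerator: 8.0699·(1 − 11·1171348901.702466 + 10·9452678826.808649) = 658843094772.656738
Denominator: (-7.0699)·(-9452678825.808649) = 66829577352.069649
L = 658843094772.656738/66829577352.069649 = 9.8586

Final: 9.8586


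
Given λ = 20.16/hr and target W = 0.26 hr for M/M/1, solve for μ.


W = 1/(μ−λ) ⇒ μ − λ = 1/W = 1/0.26 = 3.8462
μ = λ + 1/W = 20.16 + 3.8462 = 24.0062 per hr

Final: 24.0062 /hr


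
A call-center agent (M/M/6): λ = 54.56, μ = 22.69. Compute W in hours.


a = 2.4046; ρ = 0.4008; P₀ = 0.089898
Lq = P₀·a^c·ρ/(c!(1−ρ)²) = 0.02694
Wq = Lq/λ = 0.02694/54.56 = 0.0004937 hr
W = Wq + 1/μ = 0.0004937 + 0.04407 = 0.04457 hr

Final: 0.04457 hr


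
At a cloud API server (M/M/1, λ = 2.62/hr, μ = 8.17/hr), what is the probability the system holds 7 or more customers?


ρ = 2.62/8.17 = 0.3207
P(N ≥ n) = ρ^n = 0.3207^7 = 0.0003488

Final: 0.0003488


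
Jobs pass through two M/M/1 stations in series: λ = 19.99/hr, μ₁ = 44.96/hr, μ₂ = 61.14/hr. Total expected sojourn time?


Each node sees arrival rate λ = 19.99/hr (tandem ⇒ throughput preserved).
W₁ = 1/(μ₁−λ) = 1/(44.96−19.99) = 0.04005 hr
W₂ = 1/(μ₂−λ) = 1/(61.14−19.99) = 0.02430 hr
W_total = W₁ + W₂ = 0.04005 + 0.02430 = 0.06435 hr

Final: 0.06435 hr


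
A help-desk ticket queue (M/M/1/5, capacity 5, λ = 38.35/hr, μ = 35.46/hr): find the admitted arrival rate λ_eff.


ρ = 1.0815; P_K = (1−ρ)ρ^5/(1−ρ^6) = 0.200925
λ_eff = λ(1 − P_K) = 38.35·(1 − 0.200925) = 38.35·0.799075 = 30.6445 /hr

Final: 30.6445 /hr


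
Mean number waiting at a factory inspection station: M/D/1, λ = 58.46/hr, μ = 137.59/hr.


ρ = 58.46/137.59 = 0.4249
M/D/1: Lq = ρ²/(2(1−ρ)) = 0.1805/(2·0.5751) = 0.15695

Final: 0.15695


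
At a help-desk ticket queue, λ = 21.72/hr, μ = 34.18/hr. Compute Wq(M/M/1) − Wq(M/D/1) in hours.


ρ = 21.72/34.18 = 0.6355
Wq(M/M/1) = ρ/(μ−λ) = 0.6355/12.46 = 0.05100 hr
Wq(M/D/1) = ρ/(2(μ−λ)) = 0.02550 hr
Savings = 0.05100 − 0.02550 = 0.02550 hr

Final: 0.02550 hr


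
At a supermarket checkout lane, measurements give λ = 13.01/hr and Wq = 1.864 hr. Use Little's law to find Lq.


Lq = λWq = 13.01·1.864 = 24.2506

Final: 24.2506


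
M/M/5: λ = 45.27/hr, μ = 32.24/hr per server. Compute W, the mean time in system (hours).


a = 1.4042; ρ = 0.2808; P₀ = 0.245301
Lq = P₀·a^c·ρ/(c!(1−ρ)²) = 0.006059
Wq = Lq/λ = 0.006059/45.27 = 0.0001338 hr
W = Wq + 1/μ = 0.0001338 + 0.03102 = 0.03115 hr

Final: 0.03115 hr


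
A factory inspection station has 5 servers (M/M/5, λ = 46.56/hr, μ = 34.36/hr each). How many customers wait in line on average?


a = λ/μ = 1.3551; ρ = a/5 = 0.2710
P₀ = 0.257694
Lq = P₀·a^c·ρ / (c!·(1−ρ)²) = 0.257694·4.56877·0.2710/(120·0.53142)
= 0.005003

Final: 0.005003


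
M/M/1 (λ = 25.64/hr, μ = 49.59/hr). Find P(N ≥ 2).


ρ = 25.64/49.59 = 0.5170
P(N ≥ n) = ρ^n = 0.5170^2 = 0.267330

Final: 0.267330


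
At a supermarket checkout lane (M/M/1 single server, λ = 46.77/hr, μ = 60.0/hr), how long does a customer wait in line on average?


ρ = 46.77/60.0 = 0.7795
Wq = ρ/(μ−λ) = 0.7795/(60.0 − 46.77) = 0.7795/13.23 = 0.05892 hr

Final: 0.05892 hr


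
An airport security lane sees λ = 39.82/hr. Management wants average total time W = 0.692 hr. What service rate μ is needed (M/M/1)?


W = 1/(μ−λ) ⇒ μ − λ = 1/W = 1/0.692 = 1.4451
μ = λ + 1/W = 39.82 + 1.4451 = 41.2651 per hr

Final: 41.2651 /hr


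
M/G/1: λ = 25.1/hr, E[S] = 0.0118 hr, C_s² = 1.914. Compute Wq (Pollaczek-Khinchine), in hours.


ρ = λ·E[S] = 25.1·0.0118 = 0.2962
E[S²] = E[S]²(1+C_s²) = 0.0118²·(1+1.914) = 0.0004057
Wq = λ·E[S²]/(2(1−ρ)) = 25.1·0.0004057/(2·0.7038) = 0.007235 hr

Final: 0.007235 hr


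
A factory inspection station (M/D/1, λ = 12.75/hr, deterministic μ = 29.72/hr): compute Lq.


ρ = 12.75/29.72 = 0.4290
M/D/1: Lq = ρ²/(2(1−ρ)) = 0.1840/(2·0.5710) = 0.16116

Final: 0.16116


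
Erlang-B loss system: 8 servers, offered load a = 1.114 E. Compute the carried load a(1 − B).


B(8,1.114) = 0.00001931 (Erlang-B)
Carried load = a(1 − B) = 1.114·(1 − 0.00001931) = 1.114·0.999981 = 1.1140 E

Final: 1.1140 Erlangs


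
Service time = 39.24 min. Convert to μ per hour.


μ = 1/(service time) in consistent units.
1 hour = 60 min, so μ = 60/39.24 = 1.5291 per hour

Final: 1.5291 /hr


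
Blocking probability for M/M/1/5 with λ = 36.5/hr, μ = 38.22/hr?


ρ = λ/μ = 36.5/38.22 = 0.9550
P_K = (1−ρ)ρ^K/(1−ρ^(K+1)) = (0.04500·0.794348)/(1 − 0.758600)
= 0.035748/0.241400 = 0.148085

Final: 0.148085


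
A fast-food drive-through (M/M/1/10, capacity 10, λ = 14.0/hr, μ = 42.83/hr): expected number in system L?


ρ = 14.0/42.83 = 0.3269
L = ρ[1 − (K+1)ρ^K + Kρ^(K+1)] / [(1−ρ)(1−ρ^(K+1))]
Numerator: 0.3269·(1 − 11·0.00001393 + 10·0.000004552) = 0.326838
Denominator: (0.6731)·(0.999995) = 0.673123
L = 0.326838/0.673123 = 0.4856

Final: 0.4856


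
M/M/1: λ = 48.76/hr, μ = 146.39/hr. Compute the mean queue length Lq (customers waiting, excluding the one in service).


ρ = 48.76/146.39 = 0.3331
Lq = ρ²/(1−ρ) = 0.1109/0.6669 = 0.1664

Final: 0.1664


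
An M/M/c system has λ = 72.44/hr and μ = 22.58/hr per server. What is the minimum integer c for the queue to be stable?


Stability requires cμ > λ ⇔ c > λ/μ.
λ/μ = 72.44/22.58 = 3.2081
Minimum integer c = ⌊3.2081⌋ + 1 = 4
Check: 4·22.58 = 90.32 > 72.44, while 3·22.58 = 67.74 ≤ 72.44

Final: 4 servers


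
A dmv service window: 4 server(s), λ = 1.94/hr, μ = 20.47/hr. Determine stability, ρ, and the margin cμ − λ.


Total capacity cμ = 4·20.47 = 81.88/hr
ρ = λ/(cμ) = 1.94/81.88 = 0.02369
Stable ⇔ ρ < 1: YES
Spare capacity = cμ − λ = 81.88 − 1.94 = 79.94/hr

Final: ρ = 0.02369; stable; margin = 79.94/hr


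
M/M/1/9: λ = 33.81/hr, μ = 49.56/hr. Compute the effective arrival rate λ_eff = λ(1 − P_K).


ρ = 0.6822; P_K = (1−ρ)ρ^9/(1−ρ^10) = 0.010398
λ_eff = λ(1 − P_K) = 33.81·(1 − 0.010398) = 33.81·0.989602 = 33.4584 /hr

Final: 33.4584 /hr


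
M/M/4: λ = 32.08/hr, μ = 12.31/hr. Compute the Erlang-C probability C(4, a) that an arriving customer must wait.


a = λ/μ = 2.6060; ρ = a/4 = 0.6515
P₀ = 0.064659 (from M/M/c formula)
C(c,a) = [a^c/(c!(1−ρ))]·P₀ = [46.12169/(24·0.3485)]·0.064659
= 5.51436·0.064659 = 0.356554

Final: 0.356554


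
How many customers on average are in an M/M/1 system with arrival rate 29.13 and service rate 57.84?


ρ = λ/μ = 29.13/57.84 = 0.5036
L = ρ/(1−ρ) = 0.5036/(1 − 0.5036) = 0.5036/0.4964 = 1.0146

Final: 1.0146


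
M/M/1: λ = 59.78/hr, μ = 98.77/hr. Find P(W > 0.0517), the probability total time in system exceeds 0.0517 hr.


W ~ Exponential(μ−λ) for M/M/1.
μ − λ = 98.77 − 59.78 = 38.9900
P(W > t) = e^{−(μ−λ)t} = e^{−2.0158} = 0.133216

Final: 0.133216


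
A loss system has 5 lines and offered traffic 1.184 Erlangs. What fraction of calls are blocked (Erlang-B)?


B(c,a) = (a^c/c!) / Σ_{k=0}^{c} a^k/k!
a^5/5! = 0.019390
Σ terms (k=0..5): 1.00000 + 1.18400 + 0.70093 + 0.27663 + 0.08188 + 0.01939 = 3.262834
B = 0.019390/3.262834 = 0.005943

Final: 0.005943


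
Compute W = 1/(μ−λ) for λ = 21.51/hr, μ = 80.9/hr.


W = 1/(μ−λ) = 1/(80.9 − 21.51) = 1/59.39 = 0.01684 hr

Final: 0.01684 hr


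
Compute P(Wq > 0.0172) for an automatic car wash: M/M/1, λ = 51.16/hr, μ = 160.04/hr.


ρ = 51.16/160.04 = 0.3197
P(Wq > t) = ρ·e^{−(μ−λ)t} = 0.3197·e^{−1.8727}
= 0.3197·0.153703 = 0.049134

Final: 0.049134


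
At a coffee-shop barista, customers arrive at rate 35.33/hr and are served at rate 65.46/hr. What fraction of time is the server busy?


ρ = λ/μ = 35.33/65.46 = 0.5397

Final: 0.5397


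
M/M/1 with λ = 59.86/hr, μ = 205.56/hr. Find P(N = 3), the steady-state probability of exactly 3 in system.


ρ = 59.86/205.56 = 0.2912
P_n = (1−ρ)·ρ^n = (1 − 0.2912)·0.2912^3 = 0.7088·0.024694 = 0.017503

Final: 0.017503


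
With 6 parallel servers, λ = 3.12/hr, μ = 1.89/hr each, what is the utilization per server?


ρ = λ/(cμ) = 3.12/(6·1.89) = 3.12/11.34 = 0.2751

Final: 0.2751


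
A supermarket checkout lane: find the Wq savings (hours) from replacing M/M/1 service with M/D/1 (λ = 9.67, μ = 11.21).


ρ = 9.67/11.21 = 0.8626
Wq(M/M/1) = ρ/(μ−λ) = 0.8626/1.54 = 0.56014 hr
Wq(M/D/1) = ρ/(2(μ−λ)) = 0.28007 hr
Savings = 0.56014 − 0.28007 = 0.28007 hr

Final: 0.28007 hr


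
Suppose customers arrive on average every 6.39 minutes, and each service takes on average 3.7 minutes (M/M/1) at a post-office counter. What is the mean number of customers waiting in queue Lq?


λ = 60/6.39 = 9.3897 /hr
μ = 60/3.7 = 16.2162 /hr
ρ = λ/μ = 9.3897/16.2162 = 0.5790
Lq = ρ²/(1−ρ) = 0.3353/0.4210 = 0.7964

Final: 0.7964


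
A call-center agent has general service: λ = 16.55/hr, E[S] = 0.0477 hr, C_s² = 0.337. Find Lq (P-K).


ρ = λ·E[S] = 16.55·0.0477 = 0.7894
Lq = ρ²(1+C_s²)/(2(1−ρ)) = 0.6232·(1+0.337)/(2·0.2106)
= 0.6232·1.3370/0.4211 = 1.97855

Final: 1.97855


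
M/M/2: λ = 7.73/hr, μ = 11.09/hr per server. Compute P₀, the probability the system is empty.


a = λ/μ = 7.73/11.09 = 0.6970; ρ = a/c = 0.3485
Σ_{k=0}^{1} a^k/k! (terms k=0..1) = 1.00000 + 0.69702 = 1.69702
Tail: a^2/(2!(1−ρ)) = 0.48584/(2·0.6515) = 0.37287
P₀ = 1/(1.69702 + 0.37287) = 1/2.06990 = 0.483116

Final: 0.483116


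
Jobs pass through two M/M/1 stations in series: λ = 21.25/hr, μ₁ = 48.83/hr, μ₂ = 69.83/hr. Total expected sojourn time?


Each node sees arrival rate λ = 21.25/hr (tandem ⇒ throughput preserved).
W₁ = 1/(μ₁−λ) = 1/(48.83−21.25) = 0.03626 hr
W₂ = 1/(μ₂−λ) = 1/(69.83−21.25) = 0.02058 hr
W_total = W₁ + W₂ = 0.03626 + 0.02058 = 0.05684 hr

Final: 0.05684 hr


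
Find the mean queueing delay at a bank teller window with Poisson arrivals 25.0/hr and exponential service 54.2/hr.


ρ = 25.0/54.2 = 0.4613
Wq = ρ/(μ−λ) = 0.4613/(54.2 − 25.0) = 0.4613/29.20 = 0.01580 hr

Final: 0.01580 hr


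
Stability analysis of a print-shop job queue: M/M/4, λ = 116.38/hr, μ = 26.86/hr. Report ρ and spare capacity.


Total capacity cμ = 4·26.86 = 107.44/hr
ρ = λ/(cμ) = 116.38/107.44 = 1.0832
Stable ⇔ ρ < 1: NO
Spare capacity = cμ − λ = 107.44 − 116.38 = -8.94/hr

Final: ρ = 1.0832; unstable; margin = -8.94/hr


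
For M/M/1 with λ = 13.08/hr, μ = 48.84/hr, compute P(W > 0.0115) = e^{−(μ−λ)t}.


W ~ Exponential(μ−λ) for M/M/1.
μ − λ = 48.84 − 13.08 = 35.7600
P(W > t) = e^{−(μ−λ)t} = e^{−0.4112} = 0.662828

Final: 0.662828


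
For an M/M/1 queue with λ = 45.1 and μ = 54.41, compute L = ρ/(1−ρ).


ρ = λ/μ = 45.1/54.41 = 0.8289
L = ρ/(1−ρ) = 0.8289/(1 − 0.8289) = 0.8289/0.1711 = 4.8443

Final: 4.8443


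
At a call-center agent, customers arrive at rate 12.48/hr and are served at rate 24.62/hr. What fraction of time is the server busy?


ρ = λ/μ = 12.48/24.62 = 0.5069

Final: 0.5069


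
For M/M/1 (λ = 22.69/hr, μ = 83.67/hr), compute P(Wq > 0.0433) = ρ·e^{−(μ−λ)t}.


ρ = 22.69/83.67 = 0.2712
P(Wq > t) = ρ·e^{−(μ−λ)t} = 0.2712·e^{−2.6404}
= 0.2712·0.071330 = 0.019344

Final: 0.019344


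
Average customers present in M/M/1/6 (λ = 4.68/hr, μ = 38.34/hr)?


ρ = 4.68/38.34 = 0.1221
L = ρ[1 − (K+1)ρ^K + Kρ^(K+1)] / [(1−ρ)(1−ρ^(K+1))]
Numerator: 0.1221·(1 − 7·0.000003308 + 6·0.0000004038) = 0.122063
Denominator: (0.8779)·(1.000000) = 0.877934
L = 0.122063/0.877934 = 0.1390

Final: 0.1390


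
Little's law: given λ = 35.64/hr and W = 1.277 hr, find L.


L = λW = 35.64·1.277 = 45.5123

Final: 45.5123


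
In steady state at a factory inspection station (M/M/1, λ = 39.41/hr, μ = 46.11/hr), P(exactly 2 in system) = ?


ρ = 39.41/46.11 = 0.8547
P_n = (1−ρ)·ρ^n = (1 − 0.8547)·0.8547^2 = 0.1453·0.730504 = 0.106146

Final: 0.106146


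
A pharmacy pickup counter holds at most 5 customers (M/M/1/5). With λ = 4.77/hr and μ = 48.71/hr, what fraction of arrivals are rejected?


ρ = λ/μ = 4.77/48.71 = 0.09793
P_K = (1−ρ)ρ^K/(1−ρ^(K+1)) = (0.9021·0.000009005)/(1 − 0.0000008819)
= 0.000008123/0.999999 = 0.000008124

Final: 0.000008124


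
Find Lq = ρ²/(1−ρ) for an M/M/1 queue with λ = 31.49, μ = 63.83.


ρ = 31.49/63.83 = 0.4933
Lq = ρ²/(1−ρ) = 0.2434/0.5067 = 0.4804

Final: 0.4804


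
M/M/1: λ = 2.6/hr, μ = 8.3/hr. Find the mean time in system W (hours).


W = 1/(μ−λ) = 1/(8.3 − 2.6) = 1/5.70 = 0.1754 hr

Final: 0.1754 hr


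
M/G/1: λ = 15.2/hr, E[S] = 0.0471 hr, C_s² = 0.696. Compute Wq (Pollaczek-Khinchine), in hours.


ρ = λ·E[S] = 15.2·0.0471 = 0.7159
E[S²] = E[S]²(1+C_s²) = 0.0471²·(1+0.696) = 0.003762
Wq = λ·E[S²]/(2(1−ρ)) = 15.2·0.003762/(2·0.2841) = 0.10066 hr

Final: 0.10066 hr


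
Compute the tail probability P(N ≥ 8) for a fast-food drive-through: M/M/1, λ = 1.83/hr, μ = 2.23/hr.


ρ = 1.83/2.23 = 0.8206
P(N ≥ n) = ρ^n = 0.8206^8 = 0.205669

Final: 0.205669


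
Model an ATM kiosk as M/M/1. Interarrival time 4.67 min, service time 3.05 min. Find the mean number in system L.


λ = 60/4.67 = 12.8480 /hr
μ = 60/3.05 = 19.6721 /hr
ρ = λ/μ = 12.8480/19.6721 = 0.6531
L = ρ/(1−ρ) = 0.6531/0.3469 = 1.8827

Final: 1.8827


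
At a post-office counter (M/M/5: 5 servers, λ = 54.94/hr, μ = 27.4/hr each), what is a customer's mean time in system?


a = 2.0051; ρ = 0.4010; P₀ = 0.133630
Lq = P₀·a^c·ρ/(c!(1−ρ)²) = 0.04034
Wq = Lq/λ = 0.04034/54.94 = 0.0007343 hr
W = Wq + 1/μ = 0.0007343 + 0.03650 = 0.03723 hr

Final: 0.03723 hr


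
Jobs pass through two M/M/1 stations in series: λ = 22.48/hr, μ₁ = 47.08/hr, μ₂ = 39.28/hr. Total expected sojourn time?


Each node sees arrival rate λ = 22.48/hr (tandem ⇒ throughput preserved).
W₁ = 1/(μ₁−λ) = 1/(47.08−22.48) = 0.04065 hr
W₂ = 1/(μ₂−λ) = 1/(39.28−22.48) = 0.05952 hr
W_total = W₁ + W₂ = 0.04065 + 0.05952 = 0.10017 hr

Final: 0.10017 hr


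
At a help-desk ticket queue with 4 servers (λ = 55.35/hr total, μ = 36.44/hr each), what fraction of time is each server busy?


ρ = λ/(cμ) = 55.35/(4·36.44) = 55.35/145.76 = 0.3797

Final: 0.3797


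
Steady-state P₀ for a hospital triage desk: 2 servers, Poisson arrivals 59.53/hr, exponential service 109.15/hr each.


a = λ/μ = 59.53/109.15 = 0.5454; ρ = a/c = 0.2727
Σ_{k=0}^{1} a^k/k! (terms k=0..1) = 1.00000 + 0.54540 = 1.54540
Tail: a^2/(2!(1−ρ)) = 0.29746/(2·0.7273) = 0.20449
P₀ = 1/(1.54540 + 0.20449) = 1/1.74989 = 0.571465

Final: 0.571465


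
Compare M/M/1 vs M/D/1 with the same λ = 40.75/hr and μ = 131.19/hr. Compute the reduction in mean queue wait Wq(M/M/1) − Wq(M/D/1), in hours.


ρ = 40.75/131.19 = 0.3106
Wq(M/M/1) = ρ/(μ−λ) = 0.3106/90.44 = 0.003435 hr
Wq(M/D/1) = ρ/(2(μ−λ)) = 0.001717 hr
Savings = 0.003435 − 0.001717 = 0.001717 hr

Final: 0.001717 hr


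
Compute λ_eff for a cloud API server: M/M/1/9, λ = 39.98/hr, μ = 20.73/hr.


ρ = 1.9286; P_K = (1−ρ)ρ^9/(1−ρ^10) = 0.482168
λ_eff = λ(1 − P_K) = 39.98·(1 − 0.482168) = 39.98·0.517832 = 20.7029 /hr

Final: 20.7029 /hr


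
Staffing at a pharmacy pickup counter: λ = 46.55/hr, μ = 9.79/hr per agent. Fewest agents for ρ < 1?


Stability requires cμ > λ ⇔ c > λ/μ.
λ/μ = 46.55/9.79 = 4.7549
Minimum integer c = ⌊4.7549⌋ + 1 = 5
Check: 5·9.79 = 48.95 > 46.55, while 4·9.79 = 39.16 ≤ 46.55

Final: 5 servers


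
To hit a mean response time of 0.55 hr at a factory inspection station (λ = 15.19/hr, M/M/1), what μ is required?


W = 1/(μ−λ) ⇒ μ − λ = 1/W = 1/0.55 = 1.8182
μ = λ + 1/W = 15.19 + 1.8182 = 17.0082 per hr

Final: 17.0082 /hr


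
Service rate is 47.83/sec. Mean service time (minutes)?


Mean service time = 1/μ = 1/47.83 second = 0.02091 second
In minutes: 0.02091 × 0.0166667 = 0.0003485 min

Final: 0.0003485 min


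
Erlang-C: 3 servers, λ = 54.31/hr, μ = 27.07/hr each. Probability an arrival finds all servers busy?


a = λ/μ = 2.0063; ρ = a/3 = 0.6688
P₀ = 0.110106 (from M/M/c formula)
C(c,a) = [a^c/(c!(1−ρ))]·P₀ = [8.07560/(6·0.3312)]·0.110106
= 4.06332·0.110106 = 0.447395

Final: 0.447395


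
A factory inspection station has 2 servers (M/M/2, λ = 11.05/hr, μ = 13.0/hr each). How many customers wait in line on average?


a = λ/μ = 0.8500; ρ = a/2 = 0.4250
P₀ = 0.403509
Lq = P₀·a^c·ρ / (c!·(1−ρ)²) = 0.403509·0.72250·0.4250/(2·0.33062)
= 0.18738

Final: 0.18738


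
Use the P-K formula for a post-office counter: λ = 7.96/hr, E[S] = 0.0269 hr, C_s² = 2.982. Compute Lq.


ρ = λ·E[S] = 7.96·0.0269 = 0.2141
Lq = ρ²(1+C_s²)/(2(1−ρ)) = 0.04585·(1+2.982)/(2·0.7859)
= 0.04585·3.9820/1.5718 = 0.11616

Final: 0.11616


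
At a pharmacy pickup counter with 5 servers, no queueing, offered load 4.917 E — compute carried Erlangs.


B(5,4.917) = 0.278096 (Erlang-B)
Carried load = a(1 − B) = 4.917·(1 − 0.278096) = 4.917·0.721904 = 3.5496 E

Final: 3.5496 Erlangs


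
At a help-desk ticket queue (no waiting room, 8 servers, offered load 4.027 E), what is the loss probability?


B(c,a) = (a^c/c!) / Σ_{k=0}^{c} a^k/k!
a^8/8! = 1.715270
Σ terms (k=0..8): 1.00000 + 4.02700 + 8.10836 + 10.88413 + 10.95760 + 8.82525 + 5.92321 + 3.40754 + 1.71527 = 54.848357
B = 1.715270/54.848357 = 0.031273

Final: 0.031273


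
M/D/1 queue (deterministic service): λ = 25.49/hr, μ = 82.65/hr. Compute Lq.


ρ = 25.49/82.65 = 0.3084
M/D/1: Lq = ρ²/(2(1−ρ)) = 0.09512/(2·0.6916) = 0.06877

Final: 0.06877


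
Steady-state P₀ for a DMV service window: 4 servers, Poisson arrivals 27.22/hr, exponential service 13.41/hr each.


a = λ/μ = 27.22/13.41 = 2.0298; ρ = a/c = 0.5075
Σ_{k=0}^{3} a^k/k! (terms k=0..3) = 1.00000 + 2.02983 + 2.06010 + 1.39388 = 6.48381
Tail: a^4/(4!(1−ρ)) = 16.97608/(24·0.4925) = 1.43609
P₀ = 1/(6.48381 + 1.43609) = 1/7.91991 = 0.126264

Final: 0.126264


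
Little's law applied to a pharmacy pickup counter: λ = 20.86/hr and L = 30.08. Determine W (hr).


W = L/λ = 30.08/20.86 = 1.4420 hr

Final: 1.4420 hr


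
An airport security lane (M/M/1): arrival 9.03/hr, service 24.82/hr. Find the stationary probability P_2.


ρ = 9.03/24.82 = 0.3638
P_n = (1−ρ)·ρ^n = (1 − 0.3638)·0.3638^2 = 0.6362·0.132365 = 0.084208

Final: 0.084208


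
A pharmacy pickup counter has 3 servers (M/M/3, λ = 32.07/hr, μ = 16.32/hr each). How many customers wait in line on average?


a = λ/μ = 1.9651; ρ = a/3 = 0.6550
P₀ = 0.116797
Lq = P₀·a^c·ρ / (c!·(1−ρ)²) = 0.116797·7.58816·0.6550/(6·0.11901)
= 0.81301

Final: 0.81301


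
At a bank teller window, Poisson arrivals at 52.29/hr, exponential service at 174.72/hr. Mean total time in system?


W = 1/(μ−λ) = 1/(174.72 − 52.29) = 1/122.43 = 0.008168 hr

Final: 0.008168 hr


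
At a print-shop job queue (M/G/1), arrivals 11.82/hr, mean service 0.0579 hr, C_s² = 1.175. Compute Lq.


ρ = λ·E[S] = 11.82·0.0579 = 0.6844
Lq = ρ²(1+C_s²)/(2(1−ρ)) = 0.4684·(1+1.175)/(2·0.3156)
= 0.4684·2.1750/0.6312 = 1.61382

Final: 1.61382


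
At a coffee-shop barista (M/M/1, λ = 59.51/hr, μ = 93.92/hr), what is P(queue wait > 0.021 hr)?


ρ = 59.51/93.92 = 0.6336
P(Wq > t) = ρ·e^{−(μ−λ)t} = 0.6336·e^{−0.7226}
= 0.6336·0.485483 = 0.307614

Final: 0.307614
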